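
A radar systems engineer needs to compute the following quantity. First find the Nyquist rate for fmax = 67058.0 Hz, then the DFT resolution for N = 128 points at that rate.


Step 1 — Nyquist sampling rate:
fs = 2 * fmax = 2 * 67058.0 = 134116.0 Hz

Step 2 — DFT bin spacing:
df = fs / N = 134116.0 / 128 = 1047.7812 Hz

1047.7812 Hz


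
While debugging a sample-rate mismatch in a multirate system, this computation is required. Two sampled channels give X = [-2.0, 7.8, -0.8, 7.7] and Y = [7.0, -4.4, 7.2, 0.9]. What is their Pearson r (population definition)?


Pearson correlation coefficient (population):
r = cov(X,Y) / (std(X) * std(Y))
Mean X = 3.175, Mean Y = 2.675
Cov(X,Y) = -20.280625
Std(X) = 4.594766, Std(Y) = 4.805921
r = -0.9184

-0.9184


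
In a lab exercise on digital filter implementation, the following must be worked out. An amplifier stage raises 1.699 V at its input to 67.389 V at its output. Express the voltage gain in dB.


Voltage gain in dB:
G = 20 * log10(Vout / Vin)
  = 20 * log10(67.389 / 1.699)
  = 20 * log10(39.66392)
  = 20 * 1.598396
  = 31.97 dB

31.97 dB


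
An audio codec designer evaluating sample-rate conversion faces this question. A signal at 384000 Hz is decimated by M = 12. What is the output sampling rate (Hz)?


Decimation reduces the sample rate:
fs_out = fs_in / M
       = 384000 / 12
       = 32000.0 Hz

32000.0 Hz


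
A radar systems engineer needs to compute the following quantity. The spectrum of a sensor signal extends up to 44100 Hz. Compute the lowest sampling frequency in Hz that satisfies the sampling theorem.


The Nyquist rate is twice the maximum frequency component.
fs_min = 2 * fmax
      = 2 * 44100
      = 88200 Hz

88200


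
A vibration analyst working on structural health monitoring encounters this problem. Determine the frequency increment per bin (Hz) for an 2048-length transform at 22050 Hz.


DFT frequency resolution:
df = fs / N
   = 22050 / 2048
   = 10.7666 Hz

10.7666 Hz


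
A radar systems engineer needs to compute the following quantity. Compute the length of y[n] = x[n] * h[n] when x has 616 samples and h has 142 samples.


Linear convolution output length:
L = N + M - 1
  = 616 + 142 - 1
  = 757 samples

757


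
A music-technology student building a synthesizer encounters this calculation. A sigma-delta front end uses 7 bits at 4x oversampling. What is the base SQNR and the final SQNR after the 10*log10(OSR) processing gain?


Step 1 — baseline SQNR at Nyquist:
SQNR_base = 6.02*N + 1.76
          = 6.02*7 + 1.76
          = 43.9 dB

Step 2 — oversampling processing gain:
G = 10*log10(OSR) = 10*log10(4) = 6.02 dB

Step 3 — total:
SQNR_total = 43.9 + 6.02 = 49.92 dB

Base SQNR = 43.9 dB; oversampled SQNR = 49.92 dB


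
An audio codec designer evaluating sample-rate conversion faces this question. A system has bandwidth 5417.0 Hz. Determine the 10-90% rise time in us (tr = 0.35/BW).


Rise time from bandwidth relationship:
tr = 0.35 / BW
   = 0.35 / 5417.0
   = 6.461140853e-05 s
   = 64.6114 us

64.6114 us


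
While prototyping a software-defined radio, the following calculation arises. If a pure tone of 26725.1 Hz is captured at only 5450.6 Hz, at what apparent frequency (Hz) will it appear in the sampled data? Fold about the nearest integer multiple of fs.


Compute the nearest integer multiple of fs to the signal:
n = round(26725.1 / 5450.6) = 5
f_alias = |26725.1 - 5 * 5450.6|
        = |26725.1 - 27253.0|
        = 527.9 Hz

527.9


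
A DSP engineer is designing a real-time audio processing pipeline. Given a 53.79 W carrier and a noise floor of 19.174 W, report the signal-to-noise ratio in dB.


SNR in decibels:
SNR = 10 * log10(Ps / Pn)
    = 10 * log10(53.79 / 19.174)
    = 10 * log10(2.8054)
    = 10 * 0.448
    = 4.48 dB

4.48 dB


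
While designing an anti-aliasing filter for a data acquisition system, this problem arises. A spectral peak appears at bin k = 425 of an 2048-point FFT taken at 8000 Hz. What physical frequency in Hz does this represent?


Frequency of DFT bin k:
f_k = k * fs / N
    = 425 * 8000 / 2048
    = 3400000 / 2048
    = 1660.156 Hz

1660.156 Hz


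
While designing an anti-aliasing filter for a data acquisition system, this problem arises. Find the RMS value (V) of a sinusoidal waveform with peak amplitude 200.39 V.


RMS voltage for a sinusoidal waveform:
V_rms = V_peak / sqrt(2)
      = 200.39 / 1.414214
      = 141.697 V

141.697 V


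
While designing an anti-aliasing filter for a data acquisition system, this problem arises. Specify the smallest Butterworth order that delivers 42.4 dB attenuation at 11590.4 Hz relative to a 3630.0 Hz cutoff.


Butterworth filter order formula:
n = log10(10^(A/10) - 1) / (2 * log10(f_stop/f_pass))
10^(42.4/10) - 1 = 17377.0083
f_stop/f_pass = 11590.4 / 3630.0 = 3.1929
n = 4.2047 -> ceil = 5

5


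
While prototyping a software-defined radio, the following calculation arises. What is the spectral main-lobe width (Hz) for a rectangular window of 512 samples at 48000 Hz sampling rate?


Main lobe width for a rectangular window:
Width = 2 * fs / N
      = 2 * 48000 / 512
      = 96000 / 512
      = 187.5 Hz

187.5 Hz


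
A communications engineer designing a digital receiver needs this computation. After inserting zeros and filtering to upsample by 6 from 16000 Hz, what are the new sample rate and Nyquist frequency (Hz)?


Step 1 — output sample rate after interpolation by L:
fs_out = L * fs_in = 6 * 16000 = 96000 Hz

Step 2 — Nyquist frequency of the output stream:
f_Nyq = fs_out / 2 = 96000 / 2 = 48000.0 Hz

fs_out = 96000 Hz; f_Nyquist = 48000.0 Hz


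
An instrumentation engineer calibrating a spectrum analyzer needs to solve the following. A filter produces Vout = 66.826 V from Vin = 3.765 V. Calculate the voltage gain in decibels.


Voltage gain in dB:
G = 20 * log10(Vout / Vin)
  = 20 * log10(66.826 / 3.765)
  = 20 * log10(17.74927)
  = 20 * 1.24918
  = 24.98 dB

24.98 dB


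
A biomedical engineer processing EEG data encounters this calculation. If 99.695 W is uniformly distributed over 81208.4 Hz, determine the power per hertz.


Power spectral density:
PSD = P / BW
    = 99.695 / 81208.4
    = 0.00122764 W/Hz

0.00122764 W/Hz


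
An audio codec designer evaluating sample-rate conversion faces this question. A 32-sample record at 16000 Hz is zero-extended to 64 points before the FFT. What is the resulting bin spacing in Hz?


Frequency resolution after zero-padding:
N_padded = 32 * 2 = 64
df = fs / N_padded
   = 16000 / 64
   = 250.0 Hz

250.0 Hz


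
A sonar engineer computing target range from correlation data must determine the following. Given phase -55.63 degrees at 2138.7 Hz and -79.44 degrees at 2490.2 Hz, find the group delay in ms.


Group delay from phase difference:
tau = -d(phi)/d(omega)
d(phi) = -23.81 deg = -0.415563 rad
d(omega) = 2*pi*(2490.2 - 2138.7) = 2208.5396 rad/s
tau = -(-0.415563) / 2208.5396
    = 0.1882 ms

0.1882 ms


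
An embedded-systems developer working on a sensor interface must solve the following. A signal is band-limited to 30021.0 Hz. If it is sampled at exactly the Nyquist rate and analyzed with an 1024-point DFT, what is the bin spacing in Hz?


Step 1 — Nyquist sampling rate:
fs = 2 * fmax = 2 * 30021.0 = 60042.0 Hz

Step 2 — DFT bin spacing:
df = fs / N = 60042.0 / 1024 = 58.6348 Hz

58.6348 Hz


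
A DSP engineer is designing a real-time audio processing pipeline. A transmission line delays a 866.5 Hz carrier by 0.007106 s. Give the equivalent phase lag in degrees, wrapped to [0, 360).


Phase shift from frequency and time delay:
phi = 360 * f * t_delay
    = 360 * 866.5 * 0.007106
    = 2216.65 degrees
    mod 360 = 56.65 degrees

56.65 degrees


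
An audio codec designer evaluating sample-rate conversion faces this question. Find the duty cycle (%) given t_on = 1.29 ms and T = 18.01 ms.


Duty cycle as a percentage:
DC = (t_on / T) * 100
   = (1.29 / 18.01) * 100
   = 0.071627 * 100
   = 7.16 %

7.16 %


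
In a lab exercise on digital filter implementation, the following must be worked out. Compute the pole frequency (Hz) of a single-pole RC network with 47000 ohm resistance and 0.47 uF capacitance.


Cutoff frequency of a first-order RC filter:
fc = 1 / (2 * pi * R * C)
C = 0.47 uF = 4.7e-07 F
fc = 1 / (2 * pi * 47000 * 4.7e-07)
   = 1 / 0.1387955634356
   = 7.204841 Hz

7.204841 Hz


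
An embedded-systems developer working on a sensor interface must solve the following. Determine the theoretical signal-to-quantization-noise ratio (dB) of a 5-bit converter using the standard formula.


Theoretical SNR for a full-scale sinusoid:
SNR = 6.02 * N + 1.76
    = 6.02 * 5 + 1.76
    = 30.1 + 1.76
    = 31.86 dB

31.86 dB


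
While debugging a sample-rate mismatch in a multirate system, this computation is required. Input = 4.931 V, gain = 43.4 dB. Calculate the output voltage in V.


Output voltage from dB gain:
V_out = V_in * 10^(gain_dB / 20)
      = 4.931 * 10^(43.4 / 20)
      = 4.931 * 147.910839
      = 729.3483 V

729.3483 V


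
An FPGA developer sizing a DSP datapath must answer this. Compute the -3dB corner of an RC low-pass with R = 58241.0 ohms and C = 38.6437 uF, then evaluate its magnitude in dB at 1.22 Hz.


Step 1 — cutoff frequency:
fc = 1 / (2*pi*R*C)
C = 38.6437 uF = 3.86437e-05 F
fc = 1 / (2*pi*58241.0*3.86437e-05)
   = 0.0707152 Hz

Step 2 — magnitude at f = 1.22 Hz:
|H(f)| = 1 / sqrt(1 + (f/fc)^2)
f/fc = 1.22 / 0.0707152 = 17.252302
|H| = 1 / sqrt(1 + 297.641924) = 0.0578662
|H|_dB = 20*log10(0.0578662) = -24.75 dB

fc = 0.0707152 Hz; |H(1.22 Hz)| = -24.75 dB


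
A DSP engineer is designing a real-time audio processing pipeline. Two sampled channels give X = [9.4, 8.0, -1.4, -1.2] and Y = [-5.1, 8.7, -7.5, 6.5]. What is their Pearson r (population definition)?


Pearson correlation coefficient (population):
r = cov(X,Y) / (std(X) * std(Y))
Mean X = 3.7, Mean Y = 0.65
Cov(X,Y) = 3.685
Std(X) = 5.024938, Std(Y) = 7.044679
r = 0.1041

0.1041


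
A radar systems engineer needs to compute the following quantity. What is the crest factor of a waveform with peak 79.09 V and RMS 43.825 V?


Crest factor is the ratio of peak to RMS:
CF = V_peak / V_rms
   = 79.09 / 43.825
   = 1.8047

1.8047


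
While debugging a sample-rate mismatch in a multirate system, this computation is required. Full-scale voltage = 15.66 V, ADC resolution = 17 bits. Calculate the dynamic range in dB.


Dynamic range from full-scale to LSB:
V_min = V_max / 2^bits = 15.66 / 2^17
DR = 20 * log10(V_max / V_min)
   = 20 * log10(2^17)
   = 20 * 17 * log10(2)
   = 102.35 dB

102.35 dB


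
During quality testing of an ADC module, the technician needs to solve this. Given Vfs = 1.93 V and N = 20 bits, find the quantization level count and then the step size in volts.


Step 1 — number of quantization levels:
L = 2^N = 2^20 = 1048576

Step 2 — LSB step size:
delta = Vfs / L
      = 1.93 / 1048576
      = 1.84e-06 V

Levels = 1048576; step size = 1.84e-06 V


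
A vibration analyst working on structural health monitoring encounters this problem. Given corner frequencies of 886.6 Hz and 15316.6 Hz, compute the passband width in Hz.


Bandwidth is the difference of -3dB frequencies:
BW = f_high - f_low
   = 15316.6 - 886.6
   = 14430.0 Hz

14430.0 Hz


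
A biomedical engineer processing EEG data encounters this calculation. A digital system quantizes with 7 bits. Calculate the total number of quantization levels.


Number of quantization levels = 2^N
= 2^7
= 128

128


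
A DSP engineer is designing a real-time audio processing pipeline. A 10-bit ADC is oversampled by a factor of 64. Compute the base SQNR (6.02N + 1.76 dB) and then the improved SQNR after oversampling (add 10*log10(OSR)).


Step 1 — baseline SQNR at Nyquist:
SQNR_base = 6.02*N + 1.76
          = 6.02*10 + 1.76
          = 61.96 dB

Step 2 — oversampling processing gain:
G = 10*log10(OSR) = 10*log10(64) = 18.06 dB

Step 3 — total:
SQNR_total = 61.96 + 18.06 = 80.02 dB

Base SQNR = 61.96 dB; oversampled SQNR = 80.02 dB


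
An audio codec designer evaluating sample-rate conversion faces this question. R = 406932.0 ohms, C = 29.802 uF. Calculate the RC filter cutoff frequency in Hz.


Cutoff frequency of a first-order RC filter:
fc = 1 / (2 * pi * R * C)
C = 29.802 uF = 2.9802e-05 F
fc = 1 / (2 * pi * 406932.0 * 2.9802e-05)
   = 1 / 76.198622728279
   = 0.013124 Hz

0.013124 Hz


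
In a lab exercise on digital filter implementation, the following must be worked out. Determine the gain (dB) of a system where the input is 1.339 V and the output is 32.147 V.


Voltage gain in dB:
G = 20 * log10(Vout / Vin)
  = 20 * log10(32.147 / 1.339)
  = 20 * log10(24.008215)
  = 20 * 1.38036
  = 27.61 dB

27.61 dB


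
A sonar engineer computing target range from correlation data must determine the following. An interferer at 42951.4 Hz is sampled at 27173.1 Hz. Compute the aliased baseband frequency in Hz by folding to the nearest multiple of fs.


Compute the nearest integer multiple of fs to the signal:
n = round(42951.4 / 27173.1) = 2
f_alias = |42951.4 - 2 * 27173.1|
        = |42951.4 - 54346.2|
        = 11394.8 Hz

11394.8


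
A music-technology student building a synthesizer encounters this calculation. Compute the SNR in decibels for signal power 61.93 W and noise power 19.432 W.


SNR in decibels:
SNR = 10 * log10(Ps / Pn)
    = 10 * log10(61.93 / 19.432)
    = 10 * log10(3.187)
    = 10 * 0.5034
    = 5.03 dB

5.03 dB


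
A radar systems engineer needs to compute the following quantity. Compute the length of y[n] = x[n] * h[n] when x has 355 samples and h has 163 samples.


Linear convolution output length:
L = N + M - 1
  = 355 + 163 - 1
  = 517 samples

517


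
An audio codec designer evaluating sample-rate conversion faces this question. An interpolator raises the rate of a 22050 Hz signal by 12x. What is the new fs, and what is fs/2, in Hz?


Step 1 — output sample rate after interpolation by L:
fs_out = L * fs_in = 12 * 22050 = 264600 Hz

Step 2 — Nyquist frequency of the output stream:
f_Nyq = fs_out / 2 = 264600 / 2 = 132300.0 Hz

fs_out = 264600 Hz; f_Nyquist = 132300.0 Hz


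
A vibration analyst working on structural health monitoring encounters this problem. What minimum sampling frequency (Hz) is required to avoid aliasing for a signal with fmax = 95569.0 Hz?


The Nyquist rate is twice the maximum frequency component.
fs_min = 2 * fmax
      = 2 * 95569.0
      = 191138.0 Hz

191138.0


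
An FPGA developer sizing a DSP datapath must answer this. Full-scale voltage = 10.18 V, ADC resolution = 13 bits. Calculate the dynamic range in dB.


Dynamic range from full-scale to LSB:
V_min = V_max / 2^bits = 10.18 / 2^13
DR = 20 * log10(V_max / V_min)
   = 20 * log10(2^13)
   = 20 * 13 * log10(2)
   = 78.27 dB

78.27 dB


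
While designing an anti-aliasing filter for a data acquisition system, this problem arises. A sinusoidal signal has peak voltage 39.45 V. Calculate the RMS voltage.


RMS voltage for a sinusoidal waveform:
V_rms = V_peak / sqrt(2)
      = 39.45 / 1.414214
      = 27.895 V

27.895 V


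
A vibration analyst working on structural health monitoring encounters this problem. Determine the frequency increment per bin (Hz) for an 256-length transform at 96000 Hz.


DFT frequency resolution:
df = fs / N
   = 96000 / 256
   = 375.0 Hz

375.0 Hz


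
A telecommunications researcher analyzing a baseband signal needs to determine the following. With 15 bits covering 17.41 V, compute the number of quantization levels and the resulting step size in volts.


Step 1 — number of quantization levels:
L = 2^N = 2^15 = 32768

Step 2 — LSB step size:
delta = Vfs / L
      = 17.41 / 32768
      = 0.00053131 V

Levels = 32768; step size = 0.00053131 V


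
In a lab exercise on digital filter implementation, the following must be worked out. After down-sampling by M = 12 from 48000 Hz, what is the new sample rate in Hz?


Decimation reduces the sample rate:
fs_out = fs_in / M
       = 48000 / 12
       = 4000.0 Hz

4000.0 Hz


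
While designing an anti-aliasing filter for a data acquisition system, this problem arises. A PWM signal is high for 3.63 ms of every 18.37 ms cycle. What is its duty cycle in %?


Duty cycle as a percentage:
DC = (t_on / T) * 100
   = (3.63 / 18.37) * 100
   = 0.197605 * 100
   = 19.76 %

19.76 %


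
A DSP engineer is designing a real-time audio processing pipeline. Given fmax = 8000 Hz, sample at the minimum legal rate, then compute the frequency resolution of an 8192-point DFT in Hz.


Step 1 — Nyquist sampling rate:
fs = 2 * fmax = 2 * 8000 = 16000 Hz

Step 2 — DFT bin spacing:
df = fs / N = 16000 / 8192 = 1.9531 Hz

1.9531 Hz


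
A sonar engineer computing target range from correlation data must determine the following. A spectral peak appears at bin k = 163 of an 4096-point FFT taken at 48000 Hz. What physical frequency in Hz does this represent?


Frequency of DFT bin k:
f_k = k * fs / N
    = 163 * 48000 / 4096
    = 7824000 / 4096
    = 1910.156 Hz

1910.156 Hz


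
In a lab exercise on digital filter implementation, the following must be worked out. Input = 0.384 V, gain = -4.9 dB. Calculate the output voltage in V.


Output voltage from dB gain:
V_out = V_in * 10^(gain_dB / 20)
      = 0.384 * 10^(-4.9 / 20)
      = 0.384 * 0.568853
      = 0.2184 V

0.2184 V


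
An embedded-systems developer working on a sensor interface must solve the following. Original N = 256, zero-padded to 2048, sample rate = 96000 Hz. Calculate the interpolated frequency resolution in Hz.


Frequency resolution after zero-padding:
N_padded = 256 * 8 = 2048
df = fs / N_padded
   = 96000 / 2048
   = 46.875 Hz

46.875 Hz


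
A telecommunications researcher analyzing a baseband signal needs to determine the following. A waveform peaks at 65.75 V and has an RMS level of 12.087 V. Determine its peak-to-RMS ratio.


Crest factor is the ratio of peak to RMS:
CF = V_peak / V_rms
   = 65.75 / 12.087
   = 5.4397

5.4397


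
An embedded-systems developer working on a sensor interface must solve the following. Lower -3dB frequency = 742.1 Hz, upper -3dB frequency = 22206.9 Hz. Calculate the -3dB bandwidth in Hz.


Bandwidth is the difference of -3dB frequencies:
BW = f_high - f_low
   = 22206.9 - 742.1
   = 21464.8 Hz

21464.8 Hz


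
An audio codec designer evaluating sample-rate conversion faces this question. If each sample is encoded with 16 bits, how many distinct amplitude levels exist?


Number of quantization levels = 2^N
= 2^16
= 65536

65536


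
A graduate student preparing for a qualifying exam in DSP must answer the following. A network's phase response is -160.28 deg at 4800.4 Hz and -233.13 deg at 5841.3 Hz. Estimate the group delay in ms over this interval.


Group delay from phase difference:
tau = -d(phi)/d(omega)
d(phi) = -72.85 deg = -1.271472 rad
d(omega) = 2*pi*(5841.3 - 4800.4) = 6540.1676 rad/s
tau = -(-1.271472) / 6540.1676
    = 0.1944 ms

0.1944 ms


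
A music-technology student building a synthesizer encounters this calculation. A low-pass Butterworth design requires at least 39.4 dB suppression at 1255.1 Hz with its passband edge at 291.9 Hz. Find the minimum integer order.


Butterworth filter order formula:
n = log10(10^(A/10) - 1) / (2 * log10(f_stop/f_pass))
10^(39.4/10) - 1 = 8708.6359
f_stop/f_pass = 1255.1 / 291.9 = 4.2998
n = 3.1099 -> ceil = 4

4


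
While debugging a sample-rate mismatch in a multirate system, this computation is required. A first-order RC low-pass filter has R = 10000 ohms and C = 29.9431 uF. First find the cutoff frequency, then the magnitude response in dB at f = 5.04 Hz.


Step 1 — cutoff frequency:
fc = 1 / (2*pi*R*C)
C = 29.9431 uF = 2.99431e-05 F
fc = 1 / (2*pi*10000*2.99431e-05)
   = 0.531525 Hz

Step 2 — magnitude at f = 5.04 Hz:
|H(f)| = 1 / sqrt(1 + (f/fc)^2)
f/fc = 5.04 / 0.531525 = 9.48215
|H| = 1 / sqrt(1 + 89.911169) = 0.1048797
|H|_dB = 20*log10(0.1048797) = -19.59 dB

fc = 0.531525 Hz; |H(5.04 Hz)| = -19.59 dB


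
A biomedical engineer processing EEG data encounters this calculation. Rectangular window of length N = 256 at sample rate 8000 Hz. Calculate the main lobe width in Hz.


Main lobe width for a rectangular window:
Width = 2 * fs / N
      = 2 * 8000 / 256
      = 16000 / 256
      = 62.5 Hz

62.5 Hz


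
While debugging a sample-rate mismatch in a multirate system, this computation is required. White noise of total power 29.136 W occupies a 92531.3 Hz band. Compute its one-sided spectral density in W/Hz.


Power spectral density:
PSD = P / BW
    = 29.136 / 92531.3
    = 0.00031488 W/Hz

0.00031488 W/Hz


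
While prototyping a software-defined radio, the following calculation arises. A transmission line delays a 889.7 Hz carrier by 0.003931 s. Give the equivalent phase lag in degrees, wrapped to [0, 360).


Phase shift from frequency and time delay:
phi = 360 * f * t_delay
    = 360 * 889.7 * 0.003931
    = 1259.07 degrees
    mod 360 = 179.07 degrees

179.07 degrees


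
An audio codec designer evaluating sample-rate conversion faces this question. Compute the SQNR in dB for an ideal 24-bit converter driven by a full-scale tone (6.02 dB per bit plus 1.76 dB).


Theoretical SNR for a full-scale sinusoid:
SNR = 6.02 * N + 1.76
    = 6.02 * 24 + 1.76
    = 144.48 + 1.76
    = 146.24 dB

146.24 dB


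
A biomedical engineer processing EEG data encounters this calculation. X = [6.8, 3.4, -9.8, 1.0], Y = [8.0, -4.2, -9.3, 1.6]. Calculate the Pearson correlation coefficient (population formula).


Pearson correlation coefficient (population):
r = cov(X,Y) / (std(X) * std(Y))
Mean X = 0.35, Mean Y = -0.975
Cov(X,Y) = 33.55625
Std(X) = 6.211884, Std(Y) = 6.459247
r = 0.8363

0.8363


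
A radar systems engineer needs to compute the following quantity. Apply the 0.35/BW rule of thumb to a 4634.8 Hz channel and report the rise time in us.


Rise time from bandwidth relationship:
tr = 0.35 / BW
   = 0.35 / 4634.8
   = 7.551566411e-05 s
   = 75.5157 us

75.5157 us


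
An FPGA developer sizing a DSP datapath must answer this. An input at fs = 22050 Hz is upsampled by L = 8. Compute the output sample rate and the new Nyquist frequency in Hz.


Step 1 — output sample rate after interpolation by L:
fs_out = L * fs_in = 8 * 22050 = 176400 Hz

Step 2 — Nyquist frequency of the output stream:
f_Nyq = fs_out / 2 = 176400 / 2 = 88200.0 Hz

fs_out = 176400 Hz; f_Nyquist = 88200.0 Hz


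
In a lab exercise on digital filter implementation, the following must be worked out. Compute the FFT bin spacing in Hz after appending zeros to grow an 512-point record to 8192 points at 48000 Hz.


Frequency resolution after zero-padding:
N_padded = 512 * 16 = 8192
df = fs / N_padded
   = 48000 / 8192
   = 5.8594 Hz

5.8594 Hz


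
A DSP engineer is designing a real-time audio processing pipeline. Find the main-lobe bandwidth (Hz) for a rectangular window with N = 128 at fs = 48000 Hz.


Main lobe width for a rectangular window:
Width = 2 * fs / N
      = 2 * 48000 / 128
      = 96000 / 128
      = 750.0 Hz

750.0 Hz


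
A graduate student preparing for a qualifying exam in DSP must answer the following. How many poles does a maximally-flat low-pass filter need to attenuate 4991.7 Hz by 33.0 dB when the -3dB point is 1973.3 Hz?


Butterworth filter order formula:
n = log10(10^(A/10) - 1) / (2 * log10(f_stop/f_pass))
10^(33.0/10) - 1 = 1994.2623
f_stop/f_pass = 4991.7 / 1973.3 = 2.5296
n = 4.0935 -> ceil = 5

5


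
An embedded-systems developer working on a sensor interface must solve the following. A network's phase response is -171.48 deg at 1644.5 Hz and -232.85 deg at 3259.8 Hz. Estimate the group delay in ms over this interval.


Group delay from phase difference:
tau = -d(phi)/d(omega)
d(phi) = -61.37 deg = -1.071109 rad
d(omega) = 2*pi*(3259.8 - 1644.5) = 10149.2292 rad/s
tau = -(-1.071109) / 10149.2292
    = 0.1055 ms

0.1055 ms


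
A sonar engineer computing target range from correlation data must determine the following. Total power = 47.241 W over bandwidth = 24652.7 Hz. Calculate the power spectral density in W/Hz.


Power spectral density:
PSD = P / BW
    = 47.241 / 24652.7
    = 0.00191626 W/Hz

0.00191626 W/Hz


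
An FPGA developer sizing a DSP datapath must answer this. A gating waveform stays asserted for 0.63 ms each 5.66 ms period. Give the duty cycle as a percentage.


Duty cycle as a percentage:
DC = (t_on / T) * 100
   = (0.63 / 5.66) * 100
   = 0.111307 * 100
   = 11.13 %

11.13 %


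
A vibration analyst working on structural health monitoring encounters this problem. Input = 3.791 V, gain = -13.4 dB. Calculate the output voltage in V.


Output voltage from dB gain:
V_out = V_in * 10^(gain_dB / 20)
      = 3.791 * 10^(-13.4 / 20)
      = 3.791 * 0.213796
      = 0.8105 V

0.8105 V


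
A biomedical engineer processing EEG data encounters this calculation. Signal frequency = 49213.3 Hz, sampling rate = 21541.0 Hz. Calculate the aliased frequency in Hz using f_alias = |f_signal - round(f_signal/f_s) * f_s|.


Compute the nearest integer multiple of fs to the signal:
n = round(49213.3 / 21541.0) = 2
f_alias = |49213.3 - 2 * 21541.0|
        = |49213.3 - 43082.0|
        = 6131.3 Hz

6131.3


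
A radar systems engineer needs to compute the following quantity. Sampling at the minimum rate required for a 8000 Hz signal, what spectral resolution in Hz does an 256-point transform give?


Step 1 — Nyquist sampling rate:
fs = 2 * fmax = 2 * 8000 = 16000 Hz

Step 2 — DFT bin spacing:
df = fs / N = 16000 / 256 = 62.5 Hz

62.5 Hz


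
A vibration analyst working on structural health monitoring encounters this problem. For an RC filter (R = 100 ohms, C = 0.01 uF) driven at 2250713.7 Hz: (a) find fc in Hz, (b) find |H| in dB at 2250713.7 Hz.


Step 1 — cutoff frequency:
fc = 1 / (2*pi*R*C)
C = 0.01 uF = 1e-08 F
fc = 1 / (2*pi*100*1e-08)
   = 159154.943 Hz

Step 2 — magnitude at f = 2250713.7 Hz:
|H(f)| = 1 / sqrt(1 + (f/fc)^2)
f/fc = 2250713.7 / 159154.943 = 14.141651
|H| = 1 / sqrt(1 + 199.986293) = 0.070537
|H|_dB = 20*log10(0.070537) = -23.03 dB

fc = 159154.943 Hz; |H(2250713.7 Hz)| = -23.03 dB


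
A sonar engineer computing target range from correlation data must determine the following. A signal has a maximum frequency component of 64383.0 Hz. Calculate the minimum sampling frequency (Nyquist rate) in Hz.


The Nyquist rate is twice the maximum frequency component.
fs_min = 2 * fmax
      = 2 * 64383.0
      = 128766.0 Hz

128766.0


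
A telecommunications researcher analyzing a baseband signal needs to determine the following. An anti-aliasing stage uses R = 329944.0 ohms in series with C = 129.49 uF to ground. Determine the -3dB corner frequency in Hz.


Cutoff frequency of a first-order RC filter:
fc = 1 / (2 * pi * R * C)
C = 129.49 uF = 0.00012949 F
fc = 1 / (2 * pi * 329944.0 * 0.00012949)
   = 1 / 268.44562744954
   = 0.003725 Hz

0.003725 Hz


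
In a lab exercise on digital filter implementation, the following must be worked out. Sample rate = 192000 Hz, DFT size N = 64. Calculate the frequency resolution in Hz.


DFT frequency resolution:
df = fs / N
   = 192000 / 64
   = 3000.0 Hz

3000.0 Hz


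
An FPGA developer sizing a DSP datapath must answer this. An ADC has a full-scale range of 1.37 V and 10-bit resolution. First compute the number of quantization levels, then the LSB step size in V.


Step 1 — number of quantization levels:
L = 2^N = 2^10 = 1024

Step 2 — LSB step size:
delta = Vfs / L
      = 1.37 / 1024
      = 0.00133789 V

Levels = 1024; step size = 0.00133789 V


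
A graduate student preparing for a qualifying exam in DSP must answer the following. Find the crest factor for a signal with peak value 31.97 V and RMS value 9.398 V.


Crest factor is the ratio of peak to RMS:
CF = V_peak / V_rms
   = 31.97 / 9.398
   = 3.4018

3.4018


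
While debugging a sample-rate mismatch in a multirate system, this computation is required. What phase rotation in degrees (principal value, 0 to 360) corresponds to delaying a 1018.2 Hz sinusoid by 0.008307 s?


Phase shift from frequency and time delay:
phi = 360 * f * t_delay
    = 360 * 1018.2 * 0.008307
    = 3044.95 degrees
    mod 360 = 164.95 degrees

164.95 degrees


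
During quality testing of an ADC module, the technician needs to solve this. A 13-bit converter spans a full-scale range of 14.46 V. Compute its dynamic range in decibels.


Dynamic range from full-scale to LSB:
V_min = V_max / 2^bits = 14.46 / 2^13
DR = 20 * log10(V_max / V_min)
   = 20 * log10(2^13)
   = 20 * 13 * log10(2)
   = 78.27 dB

78.27 dB


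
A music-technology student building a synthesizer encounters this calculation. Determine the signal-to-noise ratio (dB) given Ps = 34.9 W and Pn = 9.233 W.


SNR in decibels:
SNR = 10 * log10(Ps / Pn)
    = 10 * log10(34.9 / 9.233)
    = 10 * log10(3.7799)
    = 10 * 0.5775
    = 5.77 dB

5.77 dB


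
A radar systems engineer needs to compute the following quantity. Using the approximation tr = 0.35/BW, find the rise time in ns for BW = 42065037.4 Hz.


Rise time from bandwidth relationship:
tr = 0.35 / BW
   = 0.35 / 42065037.4
   = 8.320449039e-09 s
   = 8.3204 ns

8.3204 ns


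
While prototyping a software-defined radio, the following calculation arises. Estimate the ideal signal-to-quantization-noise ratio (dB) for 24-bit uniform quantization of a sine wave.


Theoretical SNR for a full-scale sinusoid:
SNR = 6.02 * N + 1.76
    = 6.02 * 24 + 1.76
    = 144.48 + 1.76
    = 146.24 dB

146.24 dB


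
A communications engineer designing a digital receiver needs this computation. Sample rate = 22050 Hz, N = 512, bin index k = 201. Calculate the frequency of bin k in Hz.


Frequency of DFT bin k:
f_k = k * fs / N
    = 201 * 22050 / 512
    = 4432050 / 512
    = 8656.348 Hz

8656.348 Hz


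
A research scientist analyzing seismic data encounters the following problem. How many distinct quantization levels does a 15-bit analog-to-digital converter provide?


Number of quantization levels = 2^N
= 2^15
= 32768

32768


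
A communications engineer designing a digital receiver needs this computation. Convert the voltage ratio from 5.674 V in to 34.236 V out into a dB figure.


Voltage gain in dB:
G = 20 * log10(Vout / Vin)
  = 20 * log10(34.236 / 5.674)
  = 20 * log10(6.033839)
  = 20 * 0.780594
  = 15.61 dB

15.61 dB


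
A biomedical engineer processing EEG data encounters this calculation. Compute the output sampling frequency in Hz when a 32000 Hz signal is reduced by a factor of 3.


Decimation reduces the sample rate:
fs_out = fs_in / M
       = 32000 / 3
       = 10666.6667 Hz

10666.6667 Hz


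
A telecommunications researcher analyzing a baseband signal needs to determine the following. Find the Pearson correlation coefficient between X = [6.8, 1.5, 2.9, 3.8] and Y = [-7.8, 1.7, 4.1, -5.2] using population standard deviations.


Pearson correlation coefficient (population):
r = cov(X,Y) / (std(X) * std(Y))
Mean X = 3.75, Mean Y = -1.8
Cov(X,Y) = -7.84
Std(X) = 1.942292, Std(Y) = 4.863641
r = -0.8299

-0.8299


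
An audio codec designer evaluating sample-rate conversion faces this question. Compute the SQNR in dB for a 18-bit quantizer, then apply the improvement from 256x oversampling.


Step 1 — baseline SQNR at Nyquist:
SQNR_base = 6.02*N + 1.76
          = 6.02*18 + 1.76
          = 110.12 dB

Step 2 — oversampling processing gain:
G = 10*log10(OSR) = 10*log10(256) = 24.08 dB

Step 3 — total:
SQNR_total = 110.12 + 24.08 = 134.2 dB

Base SQNR = 110.12 dB; oversampled SQNR = 134.2 dB


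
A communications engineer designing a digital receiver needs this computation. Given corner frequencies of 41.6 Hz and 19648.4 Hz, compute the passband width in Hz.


Bandwidth is the difference of -3dB frequencies:
BW = f_high - f_low
   = 19648.4 - 41.6
   = 19606.8 Hz

19606.8 Hz


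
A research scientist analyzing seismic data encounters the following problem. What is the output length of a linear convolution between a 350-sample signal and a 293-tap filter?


Linear convolution output length:
L = N + M - 1
  = 350 + 293 - 1
  = 642 samples

642


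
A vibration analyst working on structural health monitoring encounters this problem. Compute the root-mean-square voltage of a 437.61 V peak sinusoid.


RMS voltage for a sinusoidal waveform:
V_rms = V_peak / sqrt(2)
      = 437.61 / 1.414214
      = 309.437 V

309.437 V


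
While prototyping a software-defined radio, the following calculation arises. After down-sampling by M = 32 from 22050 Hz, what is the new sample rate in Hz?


Decimation reduces the sample rate:
fs_out = fs_in / M
       = 22050 / 32
       = 689.0625 Hz

689.0625 Hz


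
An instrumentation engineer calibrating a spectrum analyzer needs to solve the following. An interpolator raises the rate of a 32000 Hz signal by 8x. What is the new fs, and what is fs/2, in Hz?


Step 1 — output sample rate after interpolation by L:
fs_out = L * fs_in = 8 * 32000 = 256000 Hz

Step 2 — Nyquist frequency of the output stream:
f_Nyq = fs_out / 2 = 256000 / 2 = 128000.0 Hz

fs_out = 256000 Hz; f_Nyquist = 128000.0 Hz


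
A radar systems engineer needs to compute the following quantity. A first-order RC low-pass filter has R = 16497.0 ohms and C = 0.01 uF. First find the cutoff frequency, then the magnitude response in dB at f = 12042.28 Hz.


Step 1 — cutoff frequency:
fc = 1 / (2*pi*R*C)
C = 0.01 uF = 1e-08 F
fc = 1 / (2*pi*16497.0*1e-08)
   = 964.751 Hz

Step 2 — magnitude at f = 12042.28 Hz:
|H(f)| = 1 / sqrt(1 + (f/fc)^2)
f/fc = 12042.28 / 964.751 = 12.482267
|H| = 1 / sqrt(1 + 155.806989) = 0.0798578
|H|_dB = 20*log10(0.0798578) = -21.95 dB

fc = 964.751 Hz; |H(12042.28 Hz)| = -21.95 dB


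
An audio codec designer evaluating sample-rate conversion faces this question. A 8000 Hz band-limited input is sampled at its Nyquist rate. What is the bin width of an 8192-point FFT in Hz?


Step 1 — Nyquist sampling rate:
fs = 2 * fmax = 2 * 8000 = 16000 Hz

Step 2 — DFT bin spacing:
df = fs / N = 16000 / 8192 = 1.9531 Hz

1.9531 Hz


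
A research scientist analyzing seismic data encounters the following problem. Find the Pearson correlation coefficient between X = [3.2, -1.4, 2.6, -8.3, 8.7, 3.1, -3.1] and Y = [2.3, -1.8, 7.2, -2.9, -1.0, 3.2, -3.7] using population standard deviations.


Pearson correlation coefficient (population):
r = cov(X,Y) / (std(X) * std(Y))
Mean X = 0.6857, Mean Y = 0.4714
Cov(X,Y) = 9.013878
Std(X) = 5.063434, Std(Y) = 3.628346
r = 0.4906

0.4906


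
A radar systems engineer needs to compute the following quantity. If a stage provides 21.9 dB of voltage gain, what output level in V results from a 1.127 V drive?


Output voltage from dB gain:
V_out = V_in * 10^(gain_dB / 20)
      = 1.127 * 10^(21.9 / 20)
      = 1.127 * 12.445146
      = 14.0257 V

14.0257 V


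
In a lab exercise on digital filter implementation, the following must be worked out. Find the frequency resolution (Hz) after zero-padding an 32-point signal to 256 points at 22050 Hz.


Frequency resolution after zero-padding:
N_padded = 32 * 8 = 256
df = fs / N_padded
   = 22050 / 256
   = 86.1328 Hz

86.1328 Hz


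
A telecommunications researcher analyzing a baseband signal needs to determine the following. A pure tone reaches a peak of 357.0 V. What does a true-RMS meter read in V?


RMS voltage for a sinusoidal waveform:
V_rms = V_peak / sqrt(2)
      = 357.0 / 1.414214
      = 252.437 V

252.437 V


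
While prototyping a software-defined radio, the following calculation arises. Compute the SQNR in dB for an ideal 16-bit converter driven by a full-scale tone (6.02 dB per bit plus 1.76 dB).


Theoretical SNR for a full-scale sinusoid:
SNR = 6.02 * N + 1.76
    = 6.02 * 16 + 1.76
    = 96.32 + 1.76
    = 98.08 dB

98.08 dB


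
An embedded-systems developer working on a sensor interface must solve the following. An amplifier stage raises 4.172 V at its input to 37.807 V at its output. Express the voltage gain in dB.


Voltage gain in dB:
G = 20 * log10(Vout / Vin)
  = 20 * log10(37.807 / 4.172)
  = 20 * log10(9.062081)
  = 20 * 0.957228
  = 19.14 dB

19.14 dB


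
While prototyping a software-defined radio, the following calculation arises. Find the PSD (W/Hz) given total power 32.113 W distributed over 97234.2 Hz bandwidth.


Power spectral density:
PSD = P / BW
    = 32.113 / 97234.2
    = 0.00033026 W/Hz

0.00033026 W/Hz


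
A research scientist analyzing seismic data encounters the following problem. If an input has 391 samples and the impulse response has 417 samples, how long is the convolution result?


Linear convolution output length:
L = N + M - 1
  = 391 + 417 - 1
  = 807 samples

807


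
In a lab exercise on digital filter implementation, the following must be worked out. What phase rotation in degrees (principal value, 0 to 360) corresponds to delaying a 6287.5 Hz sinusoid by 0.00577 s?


Phase shift from frequency and time delay:
phi = 360 * f * t_delay
    = 360 * 6287.5 * 0.00577
    = 13060.4 degrees
    mod 360 = 100.4 degrees

100.4 degrees


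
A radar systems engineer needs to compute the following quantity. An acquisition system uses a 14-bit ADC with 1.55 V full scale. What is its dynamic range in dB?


Dynamic range from full-scale to LSB:
V_min = V_max / 2^bits = 1.55 / 2^14
DR = 20 * log10(V_max / V_min)
   = 20 * log10(2^14)
   = 20 * 14 * log10(2)
   = 84.29 dB

84.29 dB


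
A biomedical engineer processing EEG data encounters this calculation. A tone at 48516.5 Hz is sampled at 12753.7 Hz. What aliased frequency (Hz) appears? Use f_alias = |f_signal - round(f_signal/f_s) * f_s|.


Compute the nearest integer multiple of fs to the signal:
n = round(48516.5 / 12753.7) = 4
f_alias = |48516.5 - 4 * 12753.7|
        = |48516.5 - 51014.8|
        = 2498.3 Hz

2498.3


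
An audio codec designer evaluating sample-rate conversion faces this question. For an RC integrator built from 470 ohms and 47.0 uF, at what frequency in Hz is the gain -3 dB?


Cutoff frequency of a first-order RC filter:
fc = 1 / (2 * pi * R * C)
C = 47.0 uF = 4.7e-05 F
fc = 1 / (2 * pi * 470 * 4.7e-05)
   = 1 / 0.1387955634356
   = 7.204841 Hz

7.204841 Hz


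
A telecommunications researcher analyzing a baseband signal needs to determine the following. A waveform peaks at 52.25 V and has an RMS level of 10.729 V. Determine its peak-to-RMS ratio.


Crest factor is the ratio of peak to RMS:
CF = V_peak / V_rms
   = 52.25 / 10.729
   = 4.87

4.87


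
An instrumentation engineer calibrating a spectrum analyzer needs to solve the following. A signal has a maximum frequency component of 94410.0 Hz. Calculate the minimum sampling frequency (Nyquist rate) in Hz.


The Nyquist rate is twice the maximum frequency component.
fs_min = 2 * fmax
      = 2 * 94410.0
      = 188820.0 Hz

188820.0


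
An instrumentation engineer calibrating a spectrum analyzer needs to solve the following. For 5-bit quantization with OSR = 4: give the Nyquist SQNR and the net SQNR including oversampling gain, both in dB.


Step 1 — baseline SQNR at Nyquist:
SQNR_base = 6.02*N + 1.76
          = 6.02*5 + 1.76
          = 31.86 dB

Step 2 — oversampling processing gain:
G = 10*log10(OSR) = 10*log10(4) = 6.02 dB

Step 3 — total:
SQNR_total = 31.86 + 6.02 = 37.88 dB

Base SQNR = 31.86 dB; oversampled SQNR = 37.88 dB


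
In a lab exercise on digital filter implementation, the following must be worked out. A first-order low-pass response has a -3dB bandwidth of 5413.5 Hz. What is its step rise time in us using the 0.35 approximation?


Rise time from bandwidth relationship:
tr = 0.35 / BW
   = 0.35 / 5413.5
   = 6.465318186e-05 s
   = 64.6532 us

64.6532 us
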